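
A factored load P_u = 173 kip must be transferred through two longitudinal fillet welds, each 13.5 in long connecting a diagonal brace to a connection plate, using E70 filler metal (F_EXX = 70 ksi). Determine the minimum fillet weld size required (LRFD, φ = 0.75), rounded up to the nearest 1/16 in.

w = 5/16 in

Total weld length L = 27 in.
Required throat t_e = P_u / (φ × 0.6 F_EXX × L) = 173 / (0.75 × 0.6 × 70 × 27) = 0.2034 in.
Required leg w = t_e / 0.707 = 0.2877 in → use 5/16 in.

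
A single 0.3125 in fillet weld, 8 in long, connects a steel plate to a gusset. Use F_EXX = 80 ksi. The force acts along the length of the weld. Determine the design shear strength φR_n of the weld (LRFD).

φR_n ≈ 63.6 kip

Effective throat t_e = 0.707 × 0.3125 = 0.2209 in.
Total length L = 8 in; A_we = 0.2209 × 8 = 1.767 in².
F_nw = 0.6 F_EXX = 0.6 × 80 = 48 ksi.
φR_n = 0.75 × 48 × 1.767 = 63.63 kip.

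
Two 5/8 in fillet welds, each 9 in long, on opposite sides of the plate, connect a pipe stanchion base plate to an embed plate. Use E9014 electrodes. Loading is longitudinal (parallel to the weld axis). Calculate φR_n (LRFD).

φR_n ≈ 322 kips

E90XX → F_EXX = 90 ksi.
Effective throat t_e = 0.707 × 0.625 = 0.4419 in.
Total length L = 18 in; A_we = 0.4419 × 18 = 7.954 in².
F_nw = 0.6 F_EXX = 0.6 × 90 = 54 ksi.
φR_n = 0.75 × 54 × 7.954 = 322.1 kips.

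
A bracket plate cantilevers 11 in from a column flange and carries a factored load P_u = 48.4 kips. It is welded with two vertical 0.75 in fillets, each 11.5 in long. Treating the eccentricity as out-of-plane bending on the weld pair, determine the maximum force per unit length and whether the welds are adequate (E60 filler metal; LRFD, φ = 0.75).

f_max ≈ 12.3 kip/in; adequate

E60XX → F_EXX = 60 ksi.
L_w = 2 × 11.5 = 23 in; section modulus (unit throat) S = 2 × L²/6 = 44.08 in².
Direct shear f_v = P/L_w = 48.4/23 = 2.104 kip/in.
Moment M = P × e = 48.4 × 11 = 532.4 kip·in; bending f_b = M/S = 12.08 kip/in.
f_max = √(f_v² + f_b²) = √(2.104² + 12.08²) = 12.26 kip/in.
φr_n = 0.75 × 0.6 × 60 × (0.707 × 0.75) = 14.32 kip/in → adequate.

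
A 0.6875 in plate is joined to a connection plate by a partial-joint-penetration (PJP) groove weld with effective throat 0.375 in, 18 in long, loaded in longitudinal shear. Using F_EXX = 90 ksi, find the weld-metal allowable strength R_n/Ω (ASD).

R_n/Ω ≈ 182 kip

Effective throat (given) t_e = 0.375 in.
A_we = 0.375 × 18 = 6.75 in².
F_nw = 0.6 F_EXX = 54 ksi.
R_n/Ω = (54 × 6.75) / 2.0 = 182.2 kip.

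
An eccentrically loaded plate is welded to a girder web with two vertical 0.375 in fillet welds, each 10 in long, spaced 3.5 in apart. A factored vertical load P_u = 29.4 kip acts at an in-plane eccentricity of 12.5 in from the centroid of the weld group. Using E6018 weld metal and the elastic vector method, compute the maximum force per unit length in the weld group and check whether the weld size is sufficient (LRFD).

E60XX → F_EXX = 60 ksi.
Total weld length L_w = 20 in. Treat welds as unit-width lines.
Polar moment about centroid: J = 2[d³/12 + d(b/2)²] = 2[10³/12 + 10×1.75²] = 227.9 in³.
Direct shear f_v = P/L_w = 29.4 / 20 = 1.47 kip/in (vertical).
Torsion M = P·e = 29.4 × 12.5 = 367.5 kip·in.
Critical point at (x, y) = (1.75, 5) from centroid. f_tx = M·y/J = 8.062 kip/in; f_ty = M·x/J = 2.822 kip/in.
Resultant f_max = √[f_tx² + (f_v + f_ty)²] = √[8.062² + (1.47 + 2.822)²] = 9.133 kip/in.
Capacity per unit length: φr_n = 0.75 × 0.6 × 60 × (0.707 × 0.375) = 7.158 kip/in.
9.133 > 7.158 → NOT adequate.

f_max ≈ 9.13 kip/in; NOT adequate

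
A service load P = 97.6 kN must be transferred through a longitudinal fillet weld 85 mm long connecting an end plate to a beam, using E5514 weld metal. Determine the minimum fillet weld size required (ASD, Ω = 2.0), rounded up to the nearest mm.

E55XX → F_EXX = 550 MPa.
Total weld length L = 85 mm.
Required throat t_e = P × Ω / (0.6 F_EXX × L) = 97.6 × 2.0 / (0.6 × 550 × 85 × 10⁻³) = 6.959 mm.
Required leg w = t_e / 0.707 = 9.843 mm → use 10 mm.

w = 10 mm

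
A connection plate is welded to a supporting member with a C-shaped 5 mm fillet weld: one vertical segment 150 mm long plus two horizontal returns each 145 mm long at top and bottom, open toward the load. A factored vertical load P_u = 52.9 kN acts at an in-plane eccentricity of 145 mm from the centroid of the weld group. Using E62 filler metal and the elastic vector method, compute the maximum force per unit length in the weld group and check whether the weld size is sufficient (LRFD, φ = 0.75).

E62XX → F_EXX = 620 MPa.
Total weld length L_w = 440 mm. Treat welds as unit-width lines.
Centroid: x̄ = 2×145×72.5 / 440 = 47.78 mm from the vertical weld.
Polar moment about centroid: J = I_x + I_y = [150³/12 + 2×145×75²] + [150×47.78² + 2(145³/12 + 145×24.72²)] = 2940000 mm³.
Direct shear f_v = P/L_w = 52.9×10³ / 440 = 120.2 N/mm (vertical).
Torsion M = P·e = 52.9×10³ × 145 = 7670500 N·mm.
Critical point at (x, y) = (97.22, 75) from centroid. f_tx = M·y/J = 195.7 N/mm; f_ty = M·x/J = 253.6 N/mm.
Resultant f_max = √[f_tx² + (f_v + f_ty)²] = √[195.7² + (120.2 + 253.6)²] = 421.9 N/mm.
Capacity per unit length: φr_n = 0.75 × 0.6 × 620 × (0.707 × 5) = 986.3 N/mm.
421.9 ≤ 986.3 → adequate.

f_max ≈ 422 N/mm; adequate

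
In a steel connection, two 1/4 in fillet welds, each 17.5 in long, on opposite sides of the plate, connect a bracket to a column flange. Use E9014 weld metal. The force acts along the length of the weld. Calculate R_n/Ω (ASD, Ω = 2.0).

R_n/Ω ≈ 167 kip

E90XX → F_EXX = 90 ksi.
Effective throat t_e = 0.707 × 0.25 = 0.1767 in.
Total length L = 35 in; A_we = 0.1767 × 35 = 6.186 in².
F_nw = 0.6 F_EXX = 0.6 × 90 = 54 ksi.
R_n = 54 × 6.186 = 334.1 kip; R_n/Ω = 334.1/2.0 = 167 kip.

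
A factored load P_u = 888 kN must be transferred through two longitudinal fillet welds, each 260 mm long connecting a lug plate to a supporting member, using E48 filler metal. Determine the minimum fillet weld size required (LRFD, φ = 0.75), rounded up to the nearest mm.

E48XX → F_EXX = 480 MPa.
Total weld length L = 520 mm.
Required throat t_e = P_u / (φ × 0.6 F_EXX × L) = 888 / (0.75 × 0.6 × 480 × 520 × 10⁻³) = 7.906 mm.
Required leg w = t_e / 0.707 = 11.18 mm → use 12 mm.

w = 12 mm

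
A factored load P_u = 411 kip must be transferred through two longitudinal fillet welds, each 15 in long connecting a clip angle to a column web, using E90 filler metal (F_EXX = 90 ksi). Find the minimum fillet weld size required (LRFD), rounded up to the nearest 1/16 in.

Total weld length L = 30 in.
Required throat t_e = P_u / (φ × 0.6 F_EXX × L) = 411 / (0.75 × 0.6 × 90 × 30) = 0.3383 in.
Required leg w = t_e / 0.707 = 0.4785 in → use 1/2 in.

w = 1/2 in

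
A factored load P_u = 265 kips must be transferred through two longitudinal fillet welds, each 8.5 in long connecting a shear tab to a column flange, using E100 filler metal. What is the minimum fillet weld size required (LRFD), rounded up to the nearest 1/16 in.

E100XX → F_EXX = 100 ksi.
Total weld length L = 17 in.
Required throat t_e = P_u / (φ × 0.6 F_EXX × L) = 265 / (0.75 × 0.6 × 100 × 17) = 0.3464 in.
Required leg w = t_e / 0.707 = 0.49 in → use 1/2 in.

w = 1/2 in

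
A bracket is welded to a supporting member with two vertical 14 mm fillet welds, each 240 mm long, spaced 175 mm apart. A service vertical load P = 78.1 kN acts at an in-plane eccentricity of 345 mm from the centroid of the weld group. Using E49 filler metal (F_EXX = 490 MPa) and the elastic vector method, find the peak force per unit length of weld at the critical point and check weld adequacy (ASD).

Total weld length L_w = 480 mm. Treat welds as unit-width lines.
Polar moment about centroid: J = 2[d³/12 + d(b/2)²] = 2[240³/12 + 240×87.5²] = 5979000 mm³.
Direct shear f_v = P/L_w = 78.1×10³ / 480 = 162.7 N/mm (vertical).
Torsion M = P·e = 78.1×10³ × 345 = 26944000 N·mm.
Critical point at (x, y) = (87.5, 120) from centroid. f_tx = M·y/J = 540.8 N/mm; f_ty = M·x/J = 394.3 N/mm.
Resultant f_max = √[f_tx² + (f_v + f_ty)²] = √[540.8² + (162.7 + 394.3)²] = 776.4 N/mm.
Capacity per unit length: r_n/Ω = (1/2.0) × 0.6 × 490 × (0.707 × 14) = 1455 N/mm.
776.4 ≤ 1455 → adequate.

f_max ≈ 776 N/mm; adequate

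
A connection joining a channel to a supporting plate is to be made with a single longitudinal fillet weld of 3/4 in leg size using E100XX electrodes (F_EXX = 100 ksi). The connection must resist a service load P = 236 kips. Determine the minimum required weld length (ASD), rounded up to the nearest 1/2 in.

Throat t_e = 0.707 × 0.75 = 0.5302 in.
r_n/Ω = (0.6 × 100 × 0.5302) / 2.0 = 15.91 kip/in.
L_req = P / (r_n/Ω) = 236 / 15.91 = 14.84 in total.
Round up → use L = 15 in.

L = 15 in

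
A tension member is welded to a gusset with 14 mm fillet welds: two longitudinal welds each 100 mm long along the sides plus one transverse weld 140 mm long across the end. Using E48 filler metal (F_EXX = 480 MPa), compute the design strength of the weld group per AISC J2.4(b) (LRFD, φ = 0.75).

φR_n ≈ 812 kN

t_e = 0.707 × 14 = 9.898 mm.
R_nwl = 0.6 × 480 × 9.898 × 200 × 10⁻³ = 570.1 kN (longitudinal, 2 welds).
R_nwt = 0.6 × 480 × 9.898 × 140 × 10⁻³ = 399.1 kN (transverse, base value).
(i) R_nwl + R_nwt = 969.2 kN; (ii) 0.85 R_nwl + 1.5 R_nwt = 1083 kN.
R_n = max = 1083 kN [governs: (ii)]; φR_n = 812.4 kN.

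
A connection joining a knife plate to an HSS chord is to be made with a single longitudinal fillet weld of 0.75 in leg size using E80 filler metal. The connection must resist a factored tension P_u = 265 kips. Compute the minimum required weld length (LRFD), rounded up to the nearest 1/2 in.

E80XX → F_EXX = 80 ksi.
Throat t_e = 0.707 × 0.75 = 0.5302 in.
φr_n = 0.75 × 0.6 × 80 × 0.5302 = 19.09 kips/in.
L_req = P_u / φr_n = 265 / 19.09 = 13.88 in total.
Round up → use L = 14 in.

L = 14 in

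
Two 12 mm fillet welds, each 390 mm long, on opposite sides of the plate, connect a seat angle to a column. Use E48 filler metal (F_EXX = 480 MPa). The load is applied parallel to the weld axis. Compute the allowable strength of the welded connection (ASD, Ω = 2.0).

R_n/Ω ≈ 953 kN

Effective throat t_e = 0.707 × 12 = 8.484 mm.
Total length L = 780 mm; A_we = 8.484 × 780 = 6618 mm².
F_nw = 0.6 F_EXX = 0.6 × 480 = 288 MPa.
R_n = 288 × 6618 × 10⁻³ = 1906 kN; R_n/Ω = 1906/2.0 = 952.9 kN.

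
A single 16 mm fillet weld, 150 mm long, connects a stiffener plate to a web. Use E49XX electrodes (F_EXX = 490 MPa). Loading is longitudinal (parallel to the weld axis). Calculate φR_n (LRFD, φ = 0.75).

φR_n ≈ 374 kN

Effective throat t_e = 0.707 × 16 = 11.31 mm.
Total length L = 150 mm; A_we = 11.31 × 150 = 1697 mm².
F_nw = 0.6 F_EXX = 0.6 × 490 = 294 MPa.
φR_n = 0.75 × 294 × 1697 × 10⁻³ = 374.1 kN.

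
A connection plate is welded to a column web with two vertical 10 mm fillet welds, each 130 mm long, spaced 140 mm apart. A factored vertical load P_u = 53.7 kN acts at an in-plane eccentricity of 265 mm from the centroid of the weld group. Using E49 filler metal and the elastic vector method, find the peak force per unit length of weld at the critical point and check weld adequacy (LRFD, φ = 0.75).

f_max ≈ 990 N/mm; adequate

E49XX → F_EXX = 490 MPa.
Total weld length L_w = 260 mm. Treat welds as unit-width lines.
Polar moment about centroid: J = 2[d³/12 + d(b/2)²] = 2[130³/12 + 130×70²] = 1640000 mm³.
Direct shear f_v = P/L_w = 53.7×10³ / 260 = 206.5 N/mm (vertical).
Torsion M = P·e = 53.7×10³ × 265 = 14230000 N·mm.
Critical point at (x, y) = (70, 65) from centroid. f_tx = M·y/J = 564 N/mm; f_ty = M·x/J = 607.3 N/mm.
Resultant f_max = √[f_tx² + (f_v + f_ty)²] = √[564² + (206.5 + 607.3)²] = 990.2 N/mm.
Capacity per unit length: φr_n = 0.75 × 0.6 × 490 × (0.707 × 10) = 1559 N/mm.
990.2 ≤ 1559 → adequate.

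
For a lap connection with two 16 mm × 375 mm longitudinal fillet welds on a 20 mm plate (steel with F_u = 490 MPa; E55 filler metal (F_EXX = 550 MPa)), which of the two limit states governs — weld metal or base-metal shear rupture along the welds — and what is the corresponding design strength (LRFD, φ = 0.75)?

φR_n ≈ 2100 kN (weld metal governs)

t_e = 0.707 × 16 = 11.31 mm; L = 750 mm.
Weld metal: φR_n = 0.75 × 0.6 × 550 × 11.31 × 750 × 10⁻³ = 2100 kN.
Base metal (shear rupture): φR_n = 0.75 × 0.6 × 490 × 20 × 750 × 10⁻³ = 3308 kN.
Governing: weld metal.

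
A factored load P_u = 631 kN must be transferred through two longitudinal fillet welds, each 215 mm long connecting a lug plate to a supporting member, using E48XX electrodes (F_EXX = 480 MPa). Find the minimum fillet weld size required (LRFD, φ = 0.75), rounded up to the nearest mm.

w = 10 mm

Total weld length L = 430 mm.
Required throat t_e = P_u / (φ × 0.6 F_EXX × L) = 631 / (0.75 × 0.6 × 480 × 430 × 10⁻³) = 6.794 mm.
Required leg w = t_e / 0.707 = 9.609 mm → use 10 mm.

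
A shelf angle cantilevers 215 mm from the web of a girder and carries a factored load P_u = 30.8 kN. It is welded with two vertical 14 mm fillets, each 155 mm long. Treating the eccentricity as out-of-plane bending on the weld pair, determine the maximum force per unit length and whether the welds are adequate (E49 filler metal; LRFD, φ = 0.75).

E49XX → F_EXX = 490 MPa.
L_w = 2 × 155 = 310 mm; section modulus (unit throat) S = 2 × L²/6 = 8008 mm².
Direct shear f_v = P/L_w = 30.8×10³/310 = 99.35 N/mm.
Moment M = P × e = 30.8×10³ × 215 = 6622000 N·mm; bending f_b = M/S = 826.9 N/mm.
f_max = √(f_v² + f_b²) = √(99.35² + 826.9²) = 832.8 N/mm.
φr_n = 0.75 × 0.6 × 490 × (0.707 × 14) = 2183 N/mm → adequate.

f_max ≈ 833 N/mm; adequate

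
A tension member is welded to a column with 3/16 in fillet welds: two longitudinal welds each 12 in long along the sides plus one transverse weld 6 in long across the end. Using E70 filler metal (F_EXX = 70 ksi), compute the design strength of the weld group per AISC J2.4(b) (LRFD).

t_e = 0.707 × 0.1875 = 0.1326 in.
R_nwl = 0.6 × 70 × 0.1326 × 24 = 133.6 kip (longitudinal, 2 welds).
R_nwt = 0.6 × 70 × 0.1326 × 6 = 33.41 kip (transverse, base value).
(i) R_nwl + R_nwt = 167 kip; (ii) 0.85 R_nwl + 1.5 R_nwt = 163.7 kip.
R_n = max = 167 kip [governs: (i)]; φR_n = 125.3 kip.

φR_n ≈ 125 kip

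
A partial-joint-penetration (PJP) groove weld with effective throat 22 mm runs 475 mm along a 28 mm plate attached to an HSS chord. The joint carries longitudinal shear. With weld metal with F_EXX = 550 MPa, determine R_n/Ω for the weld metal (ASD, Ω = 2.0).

Effective throat (given) t_e = 22 mm.
A_we = 22 × 475 = 10450 mm².
F_nw = 0.6 F_EXX = 330 MPa.
R_n/Ω = (330 × 10450) / 2.0 × 10⁻³ = 1724 kN.

R_n/Ω ≈ 1720 kN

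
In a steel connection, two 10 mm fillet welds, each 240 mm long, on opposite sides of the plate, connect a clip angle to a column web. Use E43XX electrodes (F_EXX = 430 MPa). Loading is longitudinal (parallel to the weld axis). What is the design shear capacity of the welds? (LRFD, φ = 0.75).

Effective throat t_e = 0.707 × 10 = 7.07 mm.
Total length L = 480 mm; A_we = 7.07 × 480 = 3394 mm².
F_nw = 0.6 F_EXX = 0.6 × 430 = 258 MPa.
φR_n = 0.75 × 258 × 3394 × 10⁻³ = 656.7 kN.

φR_n ≈ 657 kN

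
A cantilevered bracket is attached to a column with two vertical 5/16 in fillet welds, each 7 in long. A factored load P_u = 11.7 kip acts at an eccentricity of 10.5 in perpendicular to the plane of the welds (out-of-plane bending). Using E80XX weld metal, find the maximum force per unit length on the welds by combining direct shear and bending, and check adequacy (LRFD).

f_max ≈ 7.57 kip/in; adequate

E80XX → F_EXX = 80 ksi.
L_w = 2 × 7 = 14 in; section modulus (unit throat) S = 2 × L²/6 = 16.33 in².
Direct shear f_v = P/L_w = 11.7/14 = 0.8357 kip/in.
Moment M = P × e = 11.7 × 10.5 = 122.85 kip·in; bending f_b = M/S = 7.521 kip/in.
f_max = √(f_v² + f_b²) = √(0.8357² + 7.521²) = 7.568 kip/in.
φr_n = 0.75 × 0.6 × 80 × (0.707 × 0.3125) = 7.954 kip/in → adequate.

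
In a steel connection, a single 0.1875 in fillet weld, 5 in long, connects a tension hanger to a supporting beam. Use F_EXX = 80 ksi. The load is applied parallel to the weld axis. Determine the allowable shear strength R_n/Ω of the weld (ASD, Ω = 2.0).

Effective throat t_e = 0.707 × 0.1875 = 0.1326 in.
Total length L = 5 in; A_we = 0.1326 × 5 = 0.6628 in².
F_nw = 0.6 F_EXX = 0.6 × 80 = 48 ksi.
R_n = 48 × 0.6628 = 31.82 kips; R_n/Ω = 31.82/2.0 = 15.91 kips.

R_n/Ω ≈ 15.9 kips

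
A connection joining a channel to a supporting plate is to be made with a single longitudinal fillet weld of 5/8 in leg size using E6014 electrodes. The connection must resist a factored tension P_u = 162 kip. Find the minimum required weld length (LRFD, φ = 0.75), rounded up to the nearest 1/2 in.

E60XX → F_EXX = 60 ksi.
Throat t_e = 0.707 × 0.625 = 0.4419 in.
φr_n = 0.75 × 0.6 × 60 × 0.4419 = 11.93 kip/in.
L_req = P_u / φr_n = 162 / 11.93 = 13.58 in total.
Round up → use L = 14 in.

L = 14 in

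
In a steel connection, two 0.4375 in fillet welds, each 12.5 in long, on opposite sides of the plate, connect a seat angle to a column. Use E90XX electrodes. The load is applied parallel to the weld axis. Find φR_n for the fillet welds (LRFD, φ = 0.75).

E90XX → F_EXX = 90 ksi.
Effective throat t_e = 0.707 × 0.4375 = 0.3093 in.
Total length L = 25 in; A_we = 0.3093 × 25 = 7.733 in².
F_nw = 0.6 F_EXX = 0.6 × 90 = 54 ksi.
φR_n = 0.75 × 54 × 7.733 = 313.2 kips.

φR_n ≈ 313 kips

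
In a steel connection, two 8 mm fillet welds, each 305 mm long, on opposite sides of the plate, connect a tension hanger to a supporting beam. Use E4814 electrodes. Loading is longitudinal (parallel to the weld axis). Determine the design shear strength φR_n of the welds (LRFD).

E48XX → F_EXX = 480 MPa.
Effective throat t_e = 0.707 × 8 = 5.656 mm.
Total length L = 610 mm; A_we = 5.656 × 610 = 3450 mm².
F_nw = 0.6 F_EXX = 0.6 × 480 = 288 MPa.
φR_n = 0.75 × 288 × 3450 × 10⁻³ = 745.2 kN.

φR_n ≈ 745 kN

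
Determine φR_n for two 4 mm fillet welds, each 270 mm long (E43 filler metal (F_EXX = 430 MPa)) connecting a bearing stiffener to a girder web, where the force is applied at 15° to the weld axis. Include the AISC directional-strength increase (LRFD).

φR_n ≈ 315 kN

t_e = 0.707 × 4 = 2.828 mm; A_we = 2.828 × 540 = 1527 mm².
Directional factor: 1.0 + 0.5 sin^1.5(15°) = 1.066.
F_nw = 0.6 × 430 × 1.066 = 275 MPa.
φR_n = 0.75 × 275 × 1527 × 10⁻³ = 315 kN.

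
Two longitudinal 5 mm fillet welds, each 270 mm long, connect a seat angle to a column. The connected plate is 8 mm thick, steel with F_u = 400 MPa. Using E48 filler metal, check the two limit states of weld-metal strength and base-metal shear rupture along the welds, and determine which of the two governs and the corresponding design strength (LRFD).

E48XX → F_EXX = 480 MPa.
t_e = 0.707 × 5 = 3.535 mm; L = 540 mm.
Weld metal: φR_n = 0.75 × 0.6 × 480 × 3.535 × 540 × 10⁻³ = 412.3 kN.
Base metal (shear rupture): φR_n = 0.75 × 0.6 × 400 × 8 × 540 × 10⁻³ = 777.6 kN.
Governing: weld metal.

φR_n ≈ 412 kN (weld metal governs)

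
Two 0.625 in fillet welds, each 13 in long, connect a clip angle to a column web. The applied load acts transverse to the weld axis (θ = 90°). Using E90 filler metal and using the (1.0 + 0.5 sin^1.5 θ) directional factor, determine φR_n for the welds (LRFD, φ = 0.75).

E90XX → F_EXX = 90 ksi.
t_e = 0.707 × 0.625 = 0.4419 in; A_we = 0.4419 × 26 = 11.49 in².
Directional factor: 1.0 + 0.5 sin^1.5(90°) = 1.5.
F_nw = 0.6 × 90 × 1.5 = 81 ksi.
φR_n = 0.75 × 81 × 11.49 = 697.9 kip.

φR_n ≈ 698 kip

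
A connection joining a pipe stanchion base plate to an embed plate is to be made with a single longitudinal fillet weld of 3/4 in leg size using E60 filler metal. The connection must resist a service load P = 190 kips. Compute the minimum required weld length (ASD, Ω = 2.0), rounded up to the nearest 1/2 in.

L = 20 in

E60XX → F_EXX = 60 ksi.
Throat t_e = 0.707 × 0.75 = 0.5302 in.
r_n/Ω = (0.6 × 60 × 0.5302) / 2.0 = 9.544 kip/in.
L_req = P / (r_n/Ω) = 190 / 9.544 = 19.91 in total.
Round up → use L = 20 in.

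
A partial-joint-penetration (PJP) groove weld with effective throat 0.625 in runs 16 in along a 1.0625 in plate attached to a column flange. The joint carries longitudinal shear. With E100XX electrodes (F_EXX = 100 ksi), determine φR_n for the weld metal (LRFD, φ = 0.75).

φR_n ≈ 450 kips

Effective throat (given) t_e = 0.625 in.
A_we = 0.625 × 16 = 10 in².
F_nw = 0.6 F_EXX = 60 ksi.
φR_n = 0.75 × 60 × 10 = 450 kips.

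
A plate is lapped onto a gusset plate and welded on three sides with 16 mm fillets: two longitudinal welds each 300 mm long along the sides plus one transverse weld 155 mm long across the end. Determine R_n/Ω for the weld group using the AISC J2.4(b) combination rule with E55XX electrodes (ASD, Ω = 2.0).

E55XX → F_EXX = 550 MPa.
t_e = 0.707 × 16 = 11.31 mm.
R_nwl = 0.6 × 550 × 11.31 × 600 × 10⁻³ = 2240 kN (longitudinal, 2 welds).
R_nwt = 0.6 × 550 × 11.31 × 155 × 10⁻³ = 578.6 kN (transverse, base value).
(i) R_nwl + R_nwt = 2818 kN; (ii) 0.85 R_nwl + 1.5 R_nwt = 2772 kN.
R_n = max = 2818 kN [governs: (i)]; R_n/Ω = 1409 kN.

R_n/Ω ≈ 1410 kN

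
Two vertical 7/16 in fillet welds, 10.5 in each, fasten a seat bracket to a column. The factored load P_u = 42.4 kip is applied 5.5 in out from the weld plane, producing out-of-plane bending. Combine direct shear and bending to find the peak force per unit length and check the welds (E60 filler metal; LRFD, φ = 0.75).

E60XX → F_EXX = 60 ksi.
L_w = 2 × 10.5 = 21 in; section modulus (unit throat) S = 2 × L²/6 = 36.75 in².
Direct shear f_v = P/L_w = 42.4/21 = 2.019 kip/in.
Moment M = P × e = 42.4 × 5.5 = 233.2 kip·in; bending f_b = M/S = 6.346 kip/in.
f_max = √(f_v² + f_b²) = √(2.019² + 6.346²) = 6.659 kip/in.
φr_n = 0.75 × 0.6 × 60 × (0.707 × 0.4375) = 8.351 kip/in → adequate.

f_max ≈ 6.66 kip/in; adequate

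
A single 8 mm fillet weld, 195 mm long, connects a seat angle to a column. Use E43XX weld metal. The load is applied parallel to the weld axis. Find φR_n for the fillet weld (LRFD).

E43XX → F_EXX = 430 MPa.
Effective throat t_e = 0.707 × 8 = 5.656 mm.
Total length L = 195 mm; A_we = 5.656 × 195 = 1103 mm².
F_nw = 0.6 F_EXX = 0.6 × 430 = 258 MPa.
φR_n = 0.75 × 258 × 1103 × 10⁻³ = 213.4 kN.

φR_n ≈ 213 kN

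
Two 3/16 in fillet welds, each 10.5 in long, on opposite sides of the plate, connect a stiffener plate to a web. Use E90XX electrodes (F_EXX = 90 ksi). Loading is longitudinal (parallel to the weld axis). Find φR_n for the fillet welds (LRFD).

Effective throat t_e = 0.707 × 0.1875 = 0.1326 in.
Total length L = 21 in; A_we = 0.1326 × 21 = 2.784 in².
F_nw = 0.6 F_EXX = 0.6 × 90 = 54 ksi.
φR_n = 0.75 × 54 × 2.784 = 112.7 kip.

φR_n ≈ 113 kip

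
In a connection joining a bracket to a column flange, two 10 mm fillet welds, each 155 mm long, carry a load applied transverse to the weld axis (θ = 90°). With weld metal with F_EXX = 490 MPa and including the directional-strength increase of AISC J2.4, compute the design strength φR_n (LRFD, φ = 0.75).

φR_n ≈ 725 kN

t_e = 0.707 × 10 = 7.07 mm; A_we = 7.07 × 310 = 2192 mm².
Directional factor: 1.0 + 0.5 sin^1.5(90°) = 1.5.
F_nw = 0.6 × 490 × 1.5 = 441 MPa.
φR_n = 0.75 × 441 × 2192 × 10⁻³ = 724.9 kN.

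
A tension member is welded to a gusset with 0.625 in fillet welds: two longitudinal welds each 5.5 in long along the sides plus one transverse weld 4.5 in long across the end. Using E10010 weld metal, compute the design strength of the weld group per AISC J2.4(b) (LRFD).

φR_n ≈ 320 kips

E100XX → F_EXX = 100 ksi.
t_e = 0.707 × 0.625 = 0.4419 in.
R_nwl = 0.6 × 100 × 0.4419 × 11 = 291.6 kips (longitudinal, 2 welds).
R_nwt = 0.6 × 100 × 0.4419 × 4.5 = 119.3 kips (transverse, base value).
(i) R_nwl + R_nwt = 410.9 kips; (ii) 0.85 R_nwl + 1.5 R_nwt = 426.9 kips.
R_n = max = 426.9 kips [governs: (ii)]; φR_n = 320.1 kips.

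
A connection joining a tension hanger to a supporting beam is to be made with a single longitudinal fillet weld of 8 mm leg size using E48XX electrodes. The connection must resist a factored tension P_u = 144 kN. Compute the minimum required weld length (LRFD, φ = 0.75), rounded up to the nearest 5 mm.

L = 120 mm

E48XX → F_EXX = 480 MPa.
Throat t_e = 0.707 × 8 = 5.656 mm.
φr_n = 0.75 × 0.6 × 480 × 5.656 × 10⁻³ = 1.222 kN/mm.
L_req = P_u / φr_n = 144 / 1.222 = 117.9 mm total.
Round up → use L = 120 mm.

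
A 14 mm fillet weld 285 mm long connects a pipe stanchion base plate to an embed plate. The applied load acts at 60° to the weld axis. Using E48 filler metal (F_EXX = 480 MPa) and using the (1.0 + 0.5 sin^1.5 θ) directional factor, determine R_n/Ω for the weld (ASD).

t_e = 0.707 × 14 = 9.898 mm; A_we = 9.898 × 285 = 2821 mm².
Directional factor: 1.0 + 0.5 sin^1.5(60°) = 1.403.
F_nw = 0.6 × 480 × 1.403 = 404.1 MPa.
R_n/Ω = (404.1 × 2821) / 2.0 × 10⁻³ = 569.9 kN.

R_n/Ω ≈ 570 kN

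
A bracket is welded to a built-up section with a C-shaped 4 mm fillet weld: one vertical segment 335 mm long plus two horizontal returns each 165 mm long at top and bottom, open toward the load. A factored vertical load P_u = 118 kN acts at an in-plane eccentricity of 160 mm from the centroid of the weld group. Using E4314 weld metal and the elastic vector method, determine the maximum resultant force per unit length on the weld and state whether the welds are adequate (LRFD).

E43XX → F_EXX = 430 MPa.
Total weld length L_w = 665 mm. Treat welds as unit-width lines.
Centroid: x̄ = 2×165×82.5 / 665 = 40.94 mm from the vertical weld.
Polar moment about centroid: J = I_x + I_y = [335³/12 + 2×165×167.5²] + [335×40.94² + 2(165³/12 + 165×41.56²)] = 14270000 mm³.
Direct shear f_v = P/L_w = 118×10³ / 665 = 177.4 N/mm (vertical).
Torsion M = P·e = 118×10³ × 160 = 18880000 N·mm.
Critical point at (x, y) = (124.1, 167.5) from centroid. f_tx = M·y/J = 221.6 N/mm; f_ty = M·x/J = 164.1 N/mm.
Resultant f_max = √[f_tx² + (f_v + f_ty)²] = √[221.6² + (177.4 + 164.1)²] = 407.1 N/mm.
Capacity per unit length: φr_n = 0.75 × 0.6 × 430 × (0.707 × 4) = 547.2 N/mm.
407.1 ≤ 547.2 → adequate.

f_max ≈ 407 N/mm; adequate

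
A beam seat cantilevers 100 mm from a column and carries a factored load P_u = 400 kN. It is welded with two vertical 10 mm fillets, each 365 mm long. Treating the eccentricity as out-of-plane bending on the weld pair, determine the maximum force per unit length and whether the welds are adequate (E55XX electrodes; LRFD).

E55XX → F_EXX = 550 MPa.
L_w = 2 × 365 = 730 mm; section modulus (unit throat) S = 2 × L²/6 = 44410 mm².
Direct shear f_v = P/L_w = 400×10³/730 = 547.9 N/mm.
Moment M = P × e = 400×10³ × 100 = 40000000 N·mm; bending f_b = M/S = 900.7 N/mm.
f_max = √(f_v² + f_b²) = √(547.9² + 900.7²) = 1054 N/mm.
φr_n = 0.75 × 0.6 × 550 × (0.707 × 10) = 1750 N/mm → adequate.

f_max ≈ 1050 N/mm; adequate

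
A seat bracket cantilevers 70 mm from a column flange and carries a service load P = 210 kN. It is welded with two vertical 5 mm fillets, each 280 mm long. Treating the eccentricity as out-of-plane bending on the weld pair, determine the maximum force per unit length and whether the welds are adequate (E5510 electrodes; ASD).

f_max ≈ 676 N/mm; NOT adequate

E55XX → F_EXX = 550 MPa.
L_w = 2 × 280 = 560 mm; section modulus (unit throat) S = 2 × L²/6 = 26130 mm².
Direct shear f_v = P/L_w = 210×10³/560 = 375 N/mm.
Moment M = P × e = 210×10³ × 70 = 14700000 N·mm; bending f_b = M/S = 562.5 N/mm.
f_max = √(f_v² + f_b²) = √(375² + 562.5²) = 676 N/mm.
r_n/Ω = (1/2.0) × 0.6 × 550 × (0.707 × 5) = 583.3 N/mm → NOT adequate.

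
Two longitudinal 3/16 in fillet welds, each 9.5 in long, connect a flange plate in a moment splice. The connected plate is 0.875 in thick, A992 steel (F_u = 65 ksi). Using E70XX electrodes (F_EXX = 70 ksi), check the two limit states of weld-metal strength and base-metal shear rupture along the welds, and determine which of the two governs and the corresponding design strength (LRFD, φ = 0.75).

φR_n ≈ 79.3 kips (weld metal governs)

t_e = 0.707 × 0.1875 = 0.1326 in; L = 19 in.
Weld metal: φR_n = 0.75 × 0.6 × 70 × 0.1326 × 19 = 79.34 kips.
Base metal (shear rupture): φR_n = 0.75 × 0.6 × 65 × 0.875 × 19 = 486.3 kips.
Governing: weld metal.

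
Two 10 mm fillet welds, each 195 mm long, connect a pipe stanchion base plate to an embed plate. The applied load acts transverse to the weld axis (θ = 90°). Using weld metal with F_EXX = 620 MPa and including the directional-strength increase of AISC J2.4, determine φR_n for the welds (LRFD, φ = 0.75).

t_e = 0.707 × 10 = 7.07 mm; A_we = 7.07 × 390 = 2757 mm².
Directional factor: 1.0 + 0.5 sin^1.5(90°) = 1.5.
F_nw = 0.6 × 620 × 1.5 = 558 MPa.
φR_n = 0.75 × 558 × 2757 × 10⁻³ = 1154 kN.

φR_n ≈ 1150 kN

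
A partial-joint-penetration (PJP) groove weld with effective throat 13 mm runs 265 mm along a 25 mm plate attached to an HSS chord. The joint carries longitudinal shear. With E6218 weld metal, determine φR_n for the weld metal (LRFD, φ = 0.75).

E62XX → F_EXX = 620 MPa.
Effective throat (given) t_e = 13 mm.
A_we = 13 × 265 = 3445 mm².
F_nw = 0.6 F_EXX = 372 MPa.
φR_n = 0.75 × 372 × 3445 × 10⁻³ = 961.2 kN.

φR_n ≈ 961 kN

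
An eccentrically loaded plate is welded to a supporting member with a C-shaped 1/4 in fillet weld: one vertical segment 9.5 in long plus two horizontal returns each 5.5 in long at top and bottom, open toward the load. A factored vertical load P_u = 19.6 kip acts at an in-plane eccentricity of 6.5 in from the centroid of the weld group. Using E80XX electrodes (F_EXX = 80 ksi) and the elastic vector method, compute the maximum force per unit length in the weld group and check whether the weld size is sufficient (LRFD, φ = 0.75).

f_max ≈ 2.77 kip/in; adequate

Total weld length L_w = 20.5 in. Treat welds as unit-width lines.
Centroid: x̄ = 2×5.5×2.75 / 20.5 = 1.476 in from the vertical weld.
Polar moment about centroid: J = I_x + I_y = [9.5³/12 + 2×5.5×4.75²] + [9.5×1.476² + 2(5.5³/12 + 5.5×1.274²)] = 385.9 in³.
Direct shear f_v = P/L_w = 19.6 / 20.5 = 0.9561 kip/in (vertical).
Torsion M = P·e = 19.6 × 6.5 = 127.4 kip·in.
Critical point at (x, y) = (4.024, 4.75) from centroid. f_tx = M·y/J = 1.568 kip/in; f_ty = M·x/J = 1.329 kip/in.
Resultant f_max = √[f_tx² + (f_v + f_ty)²] = √[1.568² + (0.9561 + 1.329)²] = 2.771 kip/in.
Capacity per unit length: φr_n = 0.75 × 0.6 × 80 × (0.707 × 0.25) = 6.363 kip/in.
2.771 ≤ 6.363 → adequate.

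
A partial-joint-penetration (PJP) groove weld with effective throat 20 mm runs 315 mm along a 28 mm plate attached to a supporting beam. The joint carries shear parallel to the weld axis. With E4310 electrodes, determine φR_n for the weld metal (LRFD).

φR_n ≈ 1220 kN

E43XX → F_EXX = 430 MPa.
Effective throat (given) t_e = 20 mm.
A_we = 20 × 315 = 6300 mm².
F_nw = 0.6 F_EXX = 258 MPa.
φR_n = 0.75 × 258 × 6300 × 10⁻³ = 1219 kN.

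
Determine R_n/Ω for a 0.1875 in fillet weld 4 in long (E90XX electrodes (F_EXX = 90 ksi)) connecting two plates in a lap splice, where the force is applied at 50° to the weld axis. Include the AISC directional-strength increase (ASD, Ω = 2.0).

t_e = 0.707 × 0.1875 = 0.1326 in; A_we = 0.1326 × 4 = 0.5302 in².
Directional factor: 1.0 + 0.5 sin^1.5(50°) = 1.335.
F_nw = 0.6 × 90 × 1.335 = 72.1 ksi.
R_n/Ω = (72.1 × 0.5302) / 2.0 = 19.12 kips.

R_n/Ω ≈ 19.1 kips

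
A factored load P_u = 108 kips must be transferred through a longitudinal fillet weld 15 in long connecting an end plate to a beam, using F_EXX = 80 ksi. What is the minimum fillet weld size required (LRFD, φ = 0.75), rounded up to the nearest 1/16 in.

Total weld length L = 15 in.
Required throat t_e = P_u / (φ × 0.6 F_EXX × L) = 108 / (0.75 × 0.6 × 80 × 15) = 0.2 in.
Required leg w = t_e / 0.707 = 0.2829 in → use 5/16 in.

w = 5/16 in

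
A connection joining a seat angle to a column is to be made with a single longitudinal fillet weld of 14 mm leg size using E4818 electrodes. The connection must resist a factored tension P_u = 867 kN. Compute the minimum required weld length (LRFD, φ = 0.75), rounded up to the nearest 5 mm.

E48XX → F_EXX = 480 MPa.
Throat t_e = 0.707 × 14 = 9.898 mm.
φr_n = 0.75 × 0.6 × 480 × 9.898 × 10⁻³ = 2.138 kN/mm.
L_req = P_u / φr_n = 867 / 2.138 = 405.5 mm total.
Round up → use L = 410 mm.

L = 410 mm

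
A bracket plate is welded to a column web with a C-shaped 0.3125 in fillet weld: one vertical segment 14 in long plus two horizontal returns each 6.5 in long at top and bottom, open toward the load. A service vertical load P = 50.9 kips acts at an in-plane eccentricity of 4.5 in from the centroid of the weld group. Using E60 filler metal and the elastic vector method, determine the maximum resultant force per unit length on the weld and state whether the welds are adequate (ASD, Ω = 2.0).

f_max ≈ 3.45 kip/in; adequate

E60XX → F_EXX = 60 ksi.
Total weld length L_w = 27 in. Treat welds as unit-width lines.
Centroid: x̄ = 2×6.5×3.25 / 27 = 1.565 in from the vertical weld.
Polar moment about centroid: J = I_x + I_y = [14³/12 + 2×6.5×7²] + [14×1.565² + 2(6.5³/12 + 6.5×1.685²)] = 982.6 in³.
Direct shear f_v = P/L_w = 50.9 / 27 = 1.885 kip/in (vertical).
Torsion M = P·e = 50.9 × 4.5 = 229.05 kip·in.
Critical point at (x, y) = (4.935, 7) from centroid. f_tx = M·y/J = 1.632 kip/in; f_ty = M·x/J = 1.15 kip/in.
Resultant f_max = √[f_tx² + (f_v + f_ty)²] = √[1.632² + (1.885 + 1.15)²] = 3.446 kip/in.
Capacity per unit length: r_n/Ω = (1/2.0) × 0.6 × 60 × (0.707 × 0.3125) = 3.977 kip/in.
3.446 ≤ 3.977 → adequate.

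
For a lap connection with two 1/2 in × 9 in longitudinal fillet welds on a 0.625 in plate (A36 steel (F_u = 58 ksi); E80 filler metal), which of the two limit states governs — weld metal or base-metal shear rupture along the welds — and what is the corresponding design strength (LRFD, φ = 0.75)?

E80XX → F_EXX = 80 ksi.
t_e = 0.707 × 0.5 = 0.3535 in; L = 18 in.
Weld metal: φR_n = 0.75 × 0.6 × 80 × 0.3535 × 18 = 229.1 kips.
Base metal (shear rupture): φR_n = 0.75 × 0.6 × 58 × 0.625 × 18 = 293.6 kips.
Governing: weld metal.

φR_n ≈ 229 kips (weld metal governs)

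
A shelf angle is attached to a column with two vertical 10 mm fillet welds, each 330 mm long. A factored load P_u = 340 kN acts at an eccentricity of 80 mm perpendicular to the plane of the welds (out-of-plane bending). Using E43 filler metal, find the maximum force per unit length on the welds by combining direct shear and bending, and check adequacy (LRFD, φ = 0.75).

E43XX → F_EXX = 430 MPa.
L_w = 2 × 330 = 660 mm; section modulus (unit throat) S = 2 × L²/6 = 36300 mm².
Direct shear f_v = P/L_w = 340×10³/660 = 515.2 N/mm.
Moment M = P × e = 340×10³ × 80 = 27200000 N·mm; bending f_b = M/S = 749.3 N/mm.
f_max = √(f_v² + f_b²) = √(515.2² + 749.3²) = 909.3 N/mm.
φr_n = 0.75 × 0.6 × 430 × (0.707 × 10) = 1368 N/mm → adequate.

f_max ≈ 909 N/mm; adequate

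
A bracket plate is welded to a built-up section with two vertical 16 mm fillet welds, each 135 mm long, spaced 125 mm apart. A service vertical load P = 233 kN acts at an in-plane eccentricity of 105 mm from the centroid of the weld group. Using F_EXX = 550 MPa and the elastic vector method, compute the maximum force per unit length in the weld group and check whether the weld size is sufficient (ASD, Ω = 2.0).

f_max ≈ 2220 N/mm; NOT adequate

Total weld length L_w = 270 mm. Treat welds as unit-width lines.
Polar moment about centroid: J = 2[d³/12 + d(b/2)²] = 2[135³/12 + 135×62.5²] = 1465000 mm³.
Direct shear f_v = P/L_w = 233×10³ / 270 = 863 N/mm (vertical).
Torsion M = P·e = 233×10³ × 105 = 24465000 N·mm.
Critical point at (x, y) = (62.5, 67.5) from centroid. f_tx = M·y/J = 1127 N/mm; f_ty = M·x/J = 1044 N/mm.
Resultant f_max = √[f_tx² + (f_v + f_ty)²] = √[1127² + (863 + 1044)²] = 2215 N/mm.
Capacity per unit length: r_n/Ω = (1/2.0) × 0.6 × 550 × (0.707 × 16) = 1866 N/mm.
2215 > 1866 → NOT adequate.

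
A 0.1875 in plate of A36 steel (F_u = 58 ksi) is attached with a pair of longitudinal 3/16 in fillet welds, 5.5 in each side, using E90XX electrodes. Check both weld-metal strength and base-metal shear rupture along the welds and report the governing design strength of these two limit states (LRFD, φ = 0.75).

E90XX → F_EXX = 90 ksi.
t_e = 0.707 × 0.1875 = 0.1326 in; L = 11 in.
Weld metal: φR_n = 0.75 × 0.6 × 90 × 0.1326 × 11 = 59.06 kips.
Base metal (shear rupture): φR_n = 0.75 × 0.6 × 58 × 0.1875 × 11 = 53.83 kips.
Governing: base-metal shear rupture.

φR_n ≈ 53.8 kips (base-metal shear rupture governs)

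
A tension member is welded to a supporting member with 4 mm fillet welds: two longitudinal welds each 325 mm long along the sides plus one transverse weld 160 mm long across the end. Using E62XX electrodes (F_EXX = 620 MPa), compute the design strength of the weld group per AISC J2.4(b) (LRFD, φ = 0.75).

t_e = 0.707 × 4 = 2.828 mm.
R_nwl = 0.6 × 620 × 2.828 × 650 × 10⁻³ = 683.8 kN (longitudinal, 2 welds).
R_nwt = 0.6 × 620 × 2.828 × 160 × 10⁻³ = 168.3 kN (transverse, base value).
(i) R_nwl + R_nwt = 852.1 kN; (ii) 0.85 R_nwl + 1.5 R_nwt = 833.7 kN.
R_n = max = 852.1 kN [governs: (i)]; φR_n = 639.1 kN.

φR_n ≈ 639 kN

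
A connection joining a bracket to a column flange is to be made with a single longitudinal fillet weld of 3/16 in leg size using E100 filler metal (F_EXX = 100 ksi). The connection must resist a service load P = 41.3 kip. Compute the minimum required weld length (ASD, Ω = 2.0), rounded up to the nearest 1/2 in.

L = 10.5 in

Throat t_e = 0.707 × 0.1875 = 0.1326 in.
r_n/Ω = (0.6 × 100 × 0.1326) / 2.0 = 3.977 kip/in.
L_req = P / (r_n/Ω) = 41.3 / 3.977 = 10.39 in total.
Round up → use L = 10.5 in.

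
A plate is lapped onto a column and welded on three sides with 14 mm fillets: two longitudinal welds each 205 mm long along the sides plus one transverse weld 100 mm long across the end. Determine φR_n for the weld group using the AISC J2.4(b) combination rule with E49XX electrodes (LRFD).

φR_n ≈ 1110 kN

E49XX → F_EXX = 490 MPa.
t_e = 0.707 × 14 = 9.898 mm.
R_nwl = 0.6 × 490 × 9.898 × 410 × 10⁻³ = 1193 kN (longitudinal, 2 welds).
R_nwt = 0.6 × 490 × 9.898 × 100 × 10⁻³ = 291 kN (transverse, base value).
(i) R_nwl + R_nwt = 1484 kN; (ii) 0.85 R_nwl + 1.5 R_nwt = 1451 kN.
R_n = max = 1484 kN [governs: (i)]; φR_n = 1113 kN.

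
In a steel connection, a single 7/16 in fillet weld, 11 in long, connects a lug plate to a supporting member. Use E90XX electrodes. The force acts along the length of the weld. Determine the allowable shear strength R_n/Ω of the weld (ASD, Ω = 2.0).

E90XX → F_EXX = 90 ksi.
Effective throat t_e = 0.707 × 0.4375 = 0.3093 in.
Total length L = 11 in; A_we = 0.3093 × 11 = 3.402 in².
F_nw = 0.6 F_EXX = 0.6 × 90 = 54 ksi.
R_n = 54 × 3.402 = 183.7 kip; R_n/Ω = 183.7/2.0 = 91.87 kip.

R_n/Ω ≈ 91.9 kip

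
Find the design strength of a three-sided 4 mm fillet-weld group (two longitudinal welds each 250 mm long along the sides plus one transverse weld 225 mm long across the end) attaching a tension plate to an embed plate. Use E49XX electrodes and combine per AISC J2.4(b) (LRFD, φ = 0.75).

φR_n ≈ 475 kN

E49XX → F_EXX = 490 MPa.
t_e = 0.707 × 4 = 2.828 mm.
R_nwl = 0.6 × 490 × 2.828 × 500 × 10⁻³ = 415.7 kN (longitudinal, 2 welds).
R_nwt = 0.6 × 490 × 2.828 × 225 × 10⁻³ = 187.1 kN (transverse, base value).
(i) R_nwl + R_nwt = 602.8 kN; (ii) 0.85 R_nwl + 1.5 R_nwt = 634 kN.
R_n = max = 634 kN [governs: (ii)]; φR_n = 475.5 kN.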